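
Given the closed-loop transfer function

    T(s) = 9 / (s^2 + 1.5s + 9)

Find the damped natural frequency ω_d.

Comparing s^2 + 1.5s + 9 to s^2 + 2ζωₙs + ωₙ²: ωₙ = 3 rad/s and ζ = 1.5/(2·3) = 0.25.
ζωₙ = 1.5/2 = 0.75, so ω_d = ωₙ√(1−ζ²) = √(ωₙ² − (ζωₙ)²) = √(9 − 0.75²) = √8.4375 ≈ 2.905 rad/s.

ω_d ≈ 2.905 rad/s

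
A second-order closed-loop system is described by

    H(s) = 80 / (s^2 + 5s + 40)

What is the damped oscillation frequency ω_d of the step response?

ω_d ≈ 5.809 rad/s

Comparing s^2 + 5s + 40 to s^2 + 2ζωₙs + ωₙ²: ωₙ = √40 ≈ 6.325 rad/s and ζ = 5/(2·√40) ≈ 0.3953.
ζωₙ = 5/2 = 2.5, so ω_d = ωₙ√(1−ζ²) = √(ωₙ² − (ζωₙ)²) = √(40 − 2.5²) = √33.75 ≈ 5.809 rad/s.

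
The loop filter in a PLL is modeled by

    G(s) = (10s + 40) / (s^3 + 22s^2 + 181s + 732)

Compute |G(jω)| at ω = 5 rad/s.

Substitute s = j5: numerator = 40 + j50, denominator = 182 + j780.
|G(j5)| = |40 + j50| / |182 + j780| = 64.031 / 800.95 ≈ 0.07994.

|G(j5)| ≈ 0.07994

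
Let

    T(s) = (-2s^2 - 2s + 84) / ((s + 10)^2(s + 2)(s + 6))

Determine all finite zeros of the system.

Set the numerator to zero: -2s^2 - 2s + 84 = 0, i.e. -2·(s^2 + s - 42) = 0.
Factoring: (s + 7)(s - 6) = 0.

s = -7, 6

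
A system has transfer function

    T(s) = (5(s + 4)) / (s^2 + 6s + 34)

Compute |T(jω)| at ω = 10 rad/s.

|T(j10)| ≈ 0.6037

Substitute s = j10: numerator = 20 + j50, denominator = -66 + j60.
|T(j10)| = |20 + j50| / |-66 + j60| = 53.852 / 89.196 ≈ 0.6037.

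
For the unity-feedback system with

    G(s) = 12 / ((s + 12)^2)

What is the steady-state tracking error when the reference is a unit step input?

e_ss = 0.9231

G(s) has no poles at the origin.
This is a Type 0 system. Kp = lim_{s→0} G(s) = 12/144 = 1/12.
e_ss = 1/(1 + Kp) = 1/(1 + 1/12) = 12/13 ≈ 0.9231.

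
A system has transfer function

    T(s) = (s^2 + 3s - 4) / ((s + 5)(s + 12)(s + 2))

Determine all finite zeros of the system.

Set the numerator to zero: s^2 + 3s - 4 = 0.
Factoring: (s + 4)(s - 1) = 0.

s = -4, 1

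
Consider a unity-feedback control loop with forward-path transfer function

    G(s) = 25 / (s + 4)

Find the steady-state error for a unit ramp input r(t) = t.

e_ss = ∞

G(s) has no poles at the origin.
This is a Type 0 system; Kv = lim_{s→0} s·G(s) = 0, so the steady-state error for a ramp input is infinite.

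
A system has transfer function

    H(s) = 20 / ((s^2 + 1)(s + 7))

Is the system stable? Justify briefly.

The poles can be read from the denominator factors: s = j, -j, -7.
Since the simple pole(s) at s = j, -j lie on the jω-axis with none in the right half-plane, the system is marginally stable.

marginally stable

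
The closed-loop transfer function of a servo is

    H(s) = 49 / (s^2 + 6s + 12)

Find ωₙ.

Compare the denominator to the standard form s^2 + 2ζωₙs + ωₙ².
ωₙ² = 12, so ωₙ = √12 ≈ 3.464 rad/s.

ωₙ ≈ 3.464 rad/s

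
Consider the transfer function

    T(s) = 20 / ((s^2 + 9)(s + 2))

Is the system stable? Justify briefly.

marginally stable

The poles can be read from the denominator factors: s = ±3j, -2.
Since the simple pole(s) at s = ±3j lie on the jω-axis with none in the right half-plane, the system is marginally stable.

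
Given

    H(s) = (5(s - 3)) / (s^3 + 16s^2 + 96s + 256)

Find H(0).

Set s = 0: H(0) = (-15) / (256) = -15/256.

H(0) = -15/256 ≈ -0.05859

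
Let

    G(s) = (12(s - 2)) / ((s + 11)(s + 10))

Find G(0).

G(0) = -12/55 ≈ -0.2182

At s = 0 each factor (s + a) contributes a and each (s^2 + bs + c) contributes c.
G(0) = 12·(-2) / ((11) · (10)) = -24/110 = -12/55.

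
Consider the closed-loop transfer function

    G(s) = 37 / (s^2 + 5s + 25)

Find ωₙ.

Compare the denominator to the standard form s^2 + 2ζωₙs + ωₙ².
ωₙ² = 25, so ωₙ = 5 rad/s.

ωₙ = 5 rad/s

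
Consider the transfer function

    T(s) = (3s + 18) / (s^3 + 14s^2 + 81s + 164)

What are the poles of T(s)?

The poles are the roots of the denominator s^3 + 14s^2 + 81s + 164 = 0.
Trying s = -4: the polynomial evaluates to 0, so (s + 4) is a factor.
Dividing out leaves s^2 + 10s + 41 = 0.
The quadratic formula then gives s = -5 ± 4j.

s = -5 + 4j, -5 - 4j, -4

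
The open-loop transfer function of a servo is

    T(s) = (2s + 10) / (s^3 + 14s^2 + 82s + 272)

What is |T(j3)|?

Substitute s = j3: numerator = 10 + j6, denominator = 146 + j219.
|T(j3)| = |10 + j6| / |146 + j219| = 11.662 / 263.21 ≈ 0.04431.

|T(j3)| ≈ 0.04431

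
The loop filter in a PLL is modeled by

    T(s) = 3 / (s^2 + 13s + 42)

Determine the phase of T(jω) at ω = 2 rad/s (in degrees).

At s = j2: numerator = 3, denominator = 38 + j26.
∠T = ∠num − ∠den = 0° − (34.380°) = -34.38°.

∠T(j2) ≈ -34.38°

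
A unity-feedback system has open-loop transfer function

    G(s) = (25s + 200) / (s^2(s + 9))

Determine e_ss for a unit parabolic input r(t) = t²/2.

G(s) has 2 poles at the origin.
This is a Type 2 system. Ka = lim_{s→0} s^2·G(s) = 200/9.
e_ss = 1/Ka = 1/(200/9) = 9/200 ≈ 0.04500.

e_ss = 0.04500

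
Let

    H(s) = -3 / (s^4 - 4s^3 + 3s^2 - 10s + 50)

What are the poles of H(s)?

s = 3 + j, 3 - j, -1 + 2j, -1 - 2j

The poles are the roots of the denominator s^4 - 4s^3 + 3s^2 - 10s + 50 = 0.
No real roots exist; factor into two real quadratics: (s^2 - 6s + 10)(s^2 + 2s + 5) = 0.
Each quadratic gives a conjugate pair via the quadratic formula.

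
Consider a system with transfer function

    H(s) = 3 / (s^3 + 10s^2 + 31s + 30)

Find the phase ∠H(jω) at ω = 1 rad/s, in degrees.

∠H(j1) ≈ -56.31°

At s = j1: numerator = 3, denominator = 20 + j30.
∠H = ∠num − ∠den = 0° − (56.310°) = -56.31°.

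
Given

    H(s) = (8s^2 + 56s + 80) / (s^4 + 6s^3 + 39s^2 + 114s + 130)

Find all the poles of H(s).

s = -1 ± 5j, -2 ± j

The poles are the roots of the denominator s^4 + 6s^3 + 39s^2 + 114s + 130 = 0.
No real roots exist; factor into two real quadratics: (s^2 + 2s + 26)(s^2 + 4s + 5) = 0.
Each quadratic gives a conjugate pair via the quadratic formula.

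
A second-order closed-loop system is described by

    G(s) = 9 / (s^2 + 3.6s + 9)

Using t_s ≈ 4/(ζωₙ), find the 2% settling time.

Comparing s^2 + 3.6s + 9 to s^2 + 2ζωₙs + ωₙ²: ωₙ = 3 rad/s and ζ = 3.6/(2·3) = 0.6.
ζωₙ = 3.6/2 = 1.8, so t_s ≈ 4/(ζωₙ) = 4/1.8 ≈ 2.222 s.

t_s ≈ 2.222 s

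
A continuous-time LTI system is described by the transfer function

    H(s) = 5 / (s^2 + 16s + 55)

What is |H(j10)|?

|H(j10)| ≈ 0.03008

Substitute s = j10: numerator = 5, denominator = -45 + j160.
|H(j10)| = |5| / |-45 + j160| = 5 / 166.21 ≈ 0.03008.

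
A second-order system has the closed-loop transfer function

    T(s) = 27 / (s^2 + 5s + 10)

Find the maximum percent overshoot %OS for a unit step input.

%OS ≈ 1.73%

Comparing s^2 + 5s + 10 to s^2 + 2ζωₙs + ωₙ²: ωₙ = √10 ≈ 3.162 rad/s and ζ = 5/(2·√10) ≈ 0.7906.
%OS = 100·exp(−πζ/√(1−ζ²)) = 100·exp(−π·0.7906/√(1−0.7906²)) ≈ 1.73%.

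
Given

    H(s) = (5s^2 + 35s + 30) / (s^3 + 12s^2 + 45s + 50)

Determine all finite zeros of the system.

Set the numerator to zero: 5s^2 + 35s + 30 = 0, i.e. 5·(s^2 + 7s + 6) = 0.
Factoring: (s + 1)(s + 6) = 0.

s = -1, -6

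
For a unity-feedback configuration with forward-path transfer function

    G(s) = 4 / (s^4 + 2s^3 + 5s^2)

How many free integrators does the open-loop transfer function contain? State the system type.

Type 2

Factor s from the denominator: s^4 + 2s^3 + 5s^2 = s^2·(s^2 + 2s + 5).
There are 2 poles at the origin, so the system is Type 2.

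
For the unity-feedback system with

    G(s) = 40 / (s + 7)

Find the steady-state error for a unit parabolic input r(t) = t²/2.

G(s) has no poles at the origin.
This is a Type 0 system; Ka = lim_{s→0} s^2·G(s) = 0, so the steady-state error for a parabola input is infinite.

e_ss = ∞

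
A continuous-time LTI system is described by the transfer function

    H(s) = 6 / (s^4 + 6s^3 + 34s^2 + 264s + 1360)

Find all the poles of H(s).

s = 2 ± 6j, -5 ± 3j

The poles are the roots of the denominator s^4 + 6s^3 + 34s^2 + 264s + 1360 = 0.
No real roots exist; factor into two real quadratics: (s^2 - 4s + 40)(s^2 + 10s + 34) = 0.
Each quadratic gives a conjugate pair via the quadratic formula.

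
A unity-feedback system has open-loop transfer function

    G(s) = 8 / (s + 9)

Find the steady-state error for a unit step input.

G(s) has no poles at the origin.
This is a Type 0 system. Kp = lim_{s→0} G(s) = 8/9.
e_ss = 1/(1 + Kp) = 1/(1 + 8/9) = 9/17 ≈ 0.5294.

e_ss = 0.5294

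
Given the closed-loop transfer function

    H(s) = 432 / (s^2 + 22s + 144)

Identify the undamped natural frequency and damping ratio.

ωₙ = 12 rad/s, ζ ≈ 0.9167

Compare the denominator to the standard form s^2 + 2ζωₙs + ωₙ².
ωₙ² = 144, so ωₙ = 12 rad/s.
2ζωₙ = 22, so ζ = 22/(2·12) ≈ 0.9167.
With ζ = 0.9167 the response is underdamped.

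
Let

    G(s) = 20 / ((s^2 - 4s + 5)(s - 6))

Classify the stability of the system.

unstable

The poles can be read from the denominator factors: s = 2 + j, 2 - j, 6.
Since the pole(s) at s = 2 ± j, 6 lie in the right half-plane, the system is unstable.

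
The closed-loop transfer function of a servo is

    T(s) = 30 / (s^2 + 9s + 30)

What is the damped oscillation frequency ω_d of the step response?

ω_d ≈ 3.122 rad/s

Comparing s^2 + 9s + 30 to s^2 + 2ζωₙs + ωₙ²: ωₙ = √30 ≈ 5.477 rad/s and ζ = 9/(2·√30) ≈ 0.8216.
ζωₙ = 9/2 = 4.5, so ω_d = ωₙ√(1−ζ²) = √(ωₙ² − (ζωₙ)²) = √(30 − 4.5²) = √9.75 ≈ 3.122 rad/s.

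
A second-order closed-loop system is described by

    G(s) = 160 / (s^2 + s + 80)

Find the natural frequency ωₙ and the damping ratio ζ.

ωₙ ≈ 8.944 rad/s, ζ ≈ 0.05590

Compare the denominator to the standard form s^2 + 2ζωₙs + ωₙ².
ωₙ² = 80, so ωₙ = √80 ≈ 8.944 rad/s.
2ζωₙ = 1, so ζ = 1/(2·√80) ≈ 0.05590.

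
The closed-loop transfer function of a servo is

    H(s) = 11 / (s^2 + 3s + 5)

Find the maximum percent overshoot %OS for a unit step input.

Comparing s^2 + 3s + 5 to s^2 + 2ζωₙs + ωₙ²: ωₙ = √5 ≈ 2.236 rad/s and ζ = 3/(2·√5) ≈ 0.6708.
%OS = 100·exp(−πζ/√(1−ζ²)) = 100·exp(−π·0.6708/√(1−0.6708²)) ≈ 5.83%.

%OS ≈ 5.83%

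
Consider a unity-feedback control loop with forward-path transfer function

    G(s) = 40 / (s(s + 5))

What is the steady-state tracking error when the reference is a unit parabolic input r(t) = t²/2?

G(s) has one pole at the origin.
This is a Type 1 system; Ka = lim_{s→0} s^2·G(s) = 0, so the steady-state error for a parabola input is infinite.

e_ss = ∞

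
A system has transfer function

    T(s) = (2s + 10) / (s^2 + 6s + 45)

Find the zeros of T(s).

s = -5

Set the numerator to zero: 2s + 10 = 0, i.e. 2·(s + 5) = 0.
So s = -5.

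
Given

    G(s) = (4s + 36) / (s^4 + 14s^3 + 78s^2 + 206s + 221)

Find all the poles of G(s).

s = -3 ± 2j, -4 ± j

The poles are the roots of the denominator s^4 + 14s^3 + 78s^2 + 206s + 221 = 0.
No real roots exist; factor into two real quadratics: (s^2 + 6s + 13)(s^2 + 8s + 17) = 0.
Each quadratic gives a conjugate pair via the quadratic formula.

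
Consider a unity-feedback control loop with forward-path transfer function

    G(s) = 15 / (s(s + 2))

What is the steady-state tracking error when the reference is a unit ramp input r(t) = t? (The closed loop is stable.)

e_ss = 0.1333

G(s) has one pole at the origin.
This is a Type 1 system. Kv = lim_{s→0} s·G(s) = 15/2.
e_ss = 1/Kv = 1/(15/2) = 2/15 ≈ 0.1333.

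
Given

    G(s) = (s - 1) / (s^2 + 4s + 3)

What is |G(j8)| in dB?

|G(j8)|_dB ≈ -18.6 dB

Substitute s = j8: numerator = -1 + j8, denominator = -61 + j32.
|G(j8)| = |-1 + j8| / |-61 + j32| = 8.0623 / 68.884 ≈ 0.1170.
In decibels: 20·log₁₀(0.1170) ≈ -18.6 dB.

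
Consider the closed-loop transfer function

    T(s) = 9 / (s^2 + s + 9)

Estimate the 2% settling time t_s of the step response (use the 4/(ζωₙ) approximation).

Comparing s^2 + s + 9 to s^2 + 2ζωₙs + ωₙ²: ωₙ = 3 rad/s and ζ = 1/(2·3) ≈ 0.1667.
ζωₙ = 1/2 = 0.5, so t_s ≈ 4/(ζωₙ) = 4/0.5 = 8 s.

t_s ≈ 8 s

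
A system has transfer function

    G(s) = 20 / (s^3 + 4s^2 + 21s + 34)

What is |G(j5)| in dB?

Substitute s = j5: numerator = 20, denominator = -66 - j20.
|G(j5)| = |20| / |-66 - j20| = 20 / 68.964 ≈ 0.2900.
In decibels: 20·log₁₀(0.2900) ≈ -10.8 dB.

|G(j5)|_dB ≈ -10.8 dB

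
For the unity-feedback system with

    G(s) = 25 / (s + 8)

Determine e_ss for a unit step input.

G(s) has no poles at the origin.
This is a Type 0 system. Kp = lim_{s→0} G(s) = 25/8.
e_ss = 1/(1 + Kp) = 1/(1 + 25/8) = 8/33 ≈ 0.2424.

e_ss = 0.2424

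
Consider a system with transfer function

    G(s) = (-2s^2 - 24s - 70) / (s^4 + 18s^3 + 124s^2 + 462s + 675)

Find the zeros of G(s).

Set the numerator to zero: -2s^2 - 24s - 70 = 0, i.e. -2·(s^2 + 12s + 35) = 0.
Factoring: (s + 5)(s + 7) = 0.

s = -5, -7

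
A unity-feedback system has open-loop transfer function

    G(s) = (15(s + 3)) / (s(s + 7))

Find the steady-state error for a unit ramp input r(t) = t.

G(s) has one pole at the origin.
This is a Type 1 system. Kv = lim_{s→0} s·G(s) = 45/7.
e_ss = 1/Kv = 1/(45/7) = 7/45 ≈ 0.1556.

e_ss = 0.1556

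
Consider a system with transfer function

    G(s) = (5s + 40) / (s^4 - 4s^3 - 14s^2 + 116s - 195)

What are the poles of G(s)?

s = 3 ± 2j, -5, 3

The poles are the roots of the denominator s^4 - 4s^3 - 14s^2 + 116s - 195 = 0.
Trying s = -5: the polynomial evaluates to 0, so (s + 5) is a factor.
Dividing out leaves s^3 - 9s^2 + 31s - 39 = 0.
This factors further as (s^2 - 6s + 13)(s - 3) = 0.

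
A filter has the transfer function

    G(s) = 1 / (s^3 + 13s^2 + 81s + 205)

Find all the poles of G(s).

s = -4 ± 5j, -5

The poles are the roots of the denominator s^3 + 13s^2 + 81s + 205 = 0.
Trying s = -5: the polynomial evaluates to 0, so (s + 5) is a factor.
Dividing out leaves s^2 + 8s + 41 = 0.
The quadratic formula then gives s = -4 ± 5j.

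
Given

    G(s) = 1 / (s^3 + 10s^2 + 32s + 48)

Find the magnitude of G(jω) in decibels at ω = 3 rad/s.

|G(j3)|_dB ≈ -38.1 dB

Substitute s = j3: numerator = 1, denominator = -42 + j69.
|G(j3)| = |1| / |-42 + j69| = 1 / 80.777 ≈ 0.01238.
In decibels: 20·log₁₀(0.01238) ≈ -38.1 dB.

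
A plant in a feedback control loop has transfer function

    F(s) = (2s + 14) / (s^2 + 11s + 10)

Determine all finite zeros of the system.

s = -7

Set the numerator to zero: 2s + 14 = 0, i.e. 2·(s + 7) = 0.
So s = -7.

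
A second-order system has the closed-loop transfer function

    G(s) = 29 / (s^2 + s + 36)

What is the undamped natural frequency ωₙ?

Compare the denominator to the standard form s^2 + 2ζωₙs + ωₙ².
ωₙ² = 36, so ωₙ = 6 rad/s.

ωₙ = 6 rad/s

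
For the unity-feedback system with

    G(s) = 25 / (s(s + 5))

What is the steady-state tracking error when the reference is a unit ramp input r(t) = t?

e_ss = 0.2000

G(s) has one pole at the origin.
This is a Type 1 system. Kv = lim_{s→0} s·G(s) = 25/5 = 5.
e_ss = 1/Kv = 1/(5) = 1/5 ≈ 0.2000.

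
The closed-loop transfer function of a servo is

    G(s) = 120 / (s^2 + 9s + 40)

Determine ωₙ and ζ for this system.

ωₙ ≈ 6.325 rad/s, ζ ≈ 0.7115

Compare the denominator to the standard form s^2 + 2ζωₙs + ωₙ².
ωₙ² = 40, so ωₙ = √40 ≈ 6.325 rad/s.
2ζωₙ = 9, so ζ = 9/(2·√40) ≈ 0.7115.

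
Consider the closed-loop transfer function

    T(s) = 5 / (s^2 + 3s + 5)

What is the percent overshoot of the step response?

Comparing s^2 + 3s + 5 to s^2 + 2ζωₙs + ωₙ²: ωₙ = √5 ≈ 2.236 rad/s and ζ = 3/(2·√5) ≈ 0.6708.
%OS = 100·exp(−πζ/√(1−ζ²)) = 100·exp(−π·0.6708/√(1−0.6708²)) ≈ 5.83%.

%OS ≈ 5.83%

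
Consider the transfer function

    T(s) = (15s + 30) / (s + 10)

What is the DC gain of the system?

T(0) = 3

Set s = 0: T(0) = (30) / (10) = 3.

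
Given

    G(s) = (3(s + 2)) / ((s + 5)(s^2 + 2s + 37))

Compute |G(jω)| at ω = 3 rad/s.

|G(j3)| ≈ 0.06478

Substitute s = j3: numerator = 6 + j9, denominator = 122 + j114.
|G(j3)| = |6 + j9| / |122 + j114| = 10.817 / 166.97 ≈ 0.06478.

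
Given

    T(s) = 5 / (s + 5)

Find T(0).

T(0) = 1

At s = 0 each factor (s + a) contributes a and each (s^2 + bs + c) contributes c.
T(0) = 5·1 / ((5)) = 5/5 = 1.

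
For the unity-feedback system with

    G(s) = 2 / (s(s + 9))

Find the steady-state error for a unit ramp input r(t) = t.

e_ss = 4.500

G(s) has one pole at the origin.
This is a Type 1 system. Kv = lim_{s→0} s·G(s) = 2/9.
e_ss = 1/Kv = 1/(2/9) = 9/2 ≈ 4.500.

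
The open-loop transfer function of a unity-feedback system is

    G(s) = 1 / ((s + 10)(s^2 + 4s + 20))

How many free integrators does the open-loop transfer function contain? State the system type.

Type 0

The denominator has no factor of s at the origin — no free integrator — so this is a Type 0 system.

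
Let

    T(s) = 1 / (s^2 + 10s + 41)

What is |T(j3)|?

|T(j3)| ≈ 0.02280

Substitute s = j3: numerator = 1, denominator = 32 + j30.
|T(j3)| = |1| / |32 + j30| = 1 / 43.863 ≈ 0.02280.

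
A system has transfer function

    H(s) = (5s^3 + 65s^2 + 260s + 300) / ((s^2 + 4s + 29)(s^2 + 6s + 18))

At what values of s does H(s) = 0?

s = -2, -6, -5

Set the numerator to zero: 5s^3 + 65s^2 + 260s + 300 = 0, i.e. 5·(s^3 + 13s^2 + 52s + 60) = 0.
Factoring: (s + 2)(s + 6)(s + 5) = 0.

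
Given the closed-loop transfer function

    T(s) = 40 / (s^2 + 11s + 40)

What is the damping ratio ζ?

ζ ≈ 0.8696

Compare the denominator to the standard form s^2 + 2ζωₙs + ωₙ².
ωₙ² = 40, so ωₙ = √40 ≈ 6.325 rad/s.
2ζωₙ = 11, so ζ = 11/(2·√40) ≈ 0.8696.
With ζ = 0.8696 the response is underdamped.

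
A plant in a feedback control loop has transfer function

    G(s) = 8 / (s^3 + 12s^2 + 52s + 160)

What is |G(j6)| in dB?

Substitute s = j6: numerator = 8, denominator = -272 + j96.
|G(j6)| = |8| / |-272 + j96| = 8 / 288.44 ≈ 0.02774.
In decibels: 20·log₁₀(0.02774) ≈ -31.1 dB.

|G(j6)|_dB ≈ -31.1 dB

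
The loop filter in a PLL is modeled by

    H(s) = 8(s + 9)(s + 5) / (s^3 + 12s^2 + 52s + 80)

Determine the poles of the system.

s = -4 ± 2j, -4

The poles are the roots of the denominator s^3 + 12s^2 + 52s + 80 = 0.
Trying s = -4: the polynomial evaluates to 0, so (s + 4) is a factor.
Dividing out leaves s^2 + 8s + 20 = 0.
The quadratic formula then gives s = -4 ± 2j.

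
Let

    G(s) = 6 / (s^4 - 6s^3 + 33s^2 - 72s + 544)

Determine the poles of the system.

s = 4 ± 4j, -1 ± 4j

The poles are the roots of the denominator s^4 - 6s^3 + 33s^2 - 72s + 544 = 0.
No real roots exist; factor into two real quadratics: (s^2 - 8s + 32)(s^2 + 2s + 17) = 0.
Each quadratic gives a conjugate pair via the quadratic formula.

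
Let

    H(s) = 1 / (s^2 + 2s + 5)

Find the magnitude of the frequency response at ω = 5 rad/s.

|H(j5)| ≈ 0.04472

Substitute s = j5: numerator = 1, denominator = -20 + j10.
|H(j5)| = |1| / |-20 + j10| = 1 / 22.361 ≈ 0.04472.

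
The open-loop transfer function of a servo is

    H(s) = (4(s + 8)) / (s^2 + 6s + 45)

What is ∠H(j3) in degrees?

At s = j3: numerator = 32 + j12, denominator = 36 + j18.
∠H = ∠num − ∠den = 20.556° − (26.565°) = -6.009°.

∠H(j3) ≈ -6.009°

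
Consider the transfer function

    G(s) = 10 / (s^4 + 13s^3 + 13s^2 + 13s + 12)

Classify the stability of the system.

marginally stable

The denominator s^4 + 13s^3 + 13s^2 + 13s + 12 factors as (s^2 + 1)(s + 1)(s + 12), giving poles at s = ±j, -1, -12.
Since the simple pole(s) at s = ±j lie on the jω-axis with none in the right half-plane, the system is marginally stable.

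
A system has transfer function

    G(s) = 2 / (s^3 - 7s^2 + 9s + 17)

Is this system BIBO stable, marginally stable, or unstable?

The denominator s^3 - 7s^2 + 9s + 17 factors as (s^2 - 8s + 17)(s + 1), giving poles at s = 4 ± j, -1.
Since the pole(s) at s = 4 ± j lie in the right half-plane, the system is unstable.

unstable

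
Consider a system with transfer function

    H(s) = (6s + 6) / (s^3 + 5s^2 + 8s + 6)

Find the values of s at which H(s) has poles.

s = -3, -1 + j, -1 - j

The poles are the roots of the denominator s^3 + 5s^2 + 8s + 6 = 0.
Trying s = -3: the polynomial evaluates to 0, so (s + 3) is a factor.
Dividing out leaves s^2 + 2s + 2 = 0.
The quadratic formula then gives s = -1 ± 1j.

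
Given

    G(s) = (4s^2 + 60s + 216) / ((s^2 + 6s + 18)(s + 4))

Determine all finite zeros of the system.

Set the numerator to zero: 4s^2 + 60s + 216 = 0, i.e. 4·(s^2 + 15s + 54) = 0.
Factoring: (s + 9)(s + 6) = 0.

s = -9, -6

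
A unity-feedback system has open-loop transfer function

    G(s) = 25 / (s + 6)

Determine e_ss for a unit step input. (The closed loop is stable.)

G(s) has no poles at the origin.
This is a Type 0 system. Kp = lim_{s→0} G(s) = 25/6.
e_ss = 1/(1 + Kp) = 1/(1 + 25/6) = 6/31 ≈ 0.1935.

e_ss = 0.1935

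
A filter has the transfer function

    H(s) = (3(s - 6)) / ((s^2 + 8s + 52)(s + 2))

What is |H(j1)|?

Substitute s = j1: numerator = -18 + j3, denominator = 94 + j67.
|H(j1)| = |-18 + j3| / |94 + j67| = 18.248 / 115.43 ≈ 0.1581.

|H(j1)| ≈ 0.1581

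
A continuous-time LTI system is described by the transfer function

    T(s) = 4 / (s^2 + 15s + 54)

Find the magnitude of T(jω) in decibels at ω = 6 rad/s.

Substitute s = j6: numerator = 4, denominator = 18 + j90.
|T(j6)| = |4| / |18 + j90| = 4 / 91.782 ≈ 0.04358.
In decibels: 20·log₁₀(0.04358) ≈ -27.2 dB.

|T(j6)|_dB ≈ -27.2 dB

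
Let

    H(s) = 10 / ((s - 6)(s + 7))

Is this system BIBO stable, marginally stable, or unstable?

unstable

The poles can be read from the denominator factors: s = 6, -7.
Since the pole(s) at s = 6 lie in the right half-plane, the system is unstable.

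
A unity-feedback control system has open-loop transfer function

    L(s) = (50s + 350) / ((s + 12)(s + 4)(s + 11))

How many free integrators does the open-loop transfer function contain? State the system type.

The denominator has no factor of s at the origin — no free integrator — so this is a Type 0 system.

Type 0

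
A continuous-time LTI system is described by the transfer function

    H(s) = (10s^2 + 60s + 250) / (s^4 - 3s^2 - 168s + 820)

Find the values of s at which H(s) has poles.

The poles are the roots of the denominator s^4 - 3s^2 - 168s + 820 = 0.
No real roots exist; factor into two real quadratics: (s^2 - 8s + 20)(s^2 + 8s + 41) = 0.
Each quadratic gives a conjugate pair via the quadratic formula.

s = 4 + 2j, 4 - 2j, -4 + 5j, -4 - 5j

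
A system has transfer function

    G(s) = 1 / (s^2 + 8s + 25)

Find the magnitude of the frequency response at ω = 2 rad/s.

|G(j2)| ≈ 0.03788

Substitute s = j2: numerator = 1, denominator = 21 + j16.
|G(j2)| = |1| / |21 + j16| = 1 / 26.401 ≈ 0.03788.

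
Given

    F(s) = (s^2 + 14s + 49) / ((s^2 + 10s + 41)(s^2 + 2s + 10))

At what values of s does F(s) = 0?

s = -7, -7

Set the numerator to zero: s^2 + 14s + 49 = 0.
Factoring: (s + 7)^2 = 0.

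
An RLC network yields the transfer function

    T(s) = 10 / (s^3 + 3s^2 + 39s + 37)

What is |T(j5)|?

Substitute s = j5: numerator = 10, denominator = -38 + j70.
|T(j5)| = |10| / |-38 + j70| = 10 / 79.649 ≈ 0.1256.

|T(j5)| ≈ 0.1256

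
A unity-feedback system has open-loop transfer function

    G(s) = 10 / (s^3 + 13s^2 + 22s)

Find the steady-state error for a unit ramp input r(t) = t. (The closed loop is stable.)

G(s) has one pole at the origin.
This is a Type 1 system. Kv = lim_{s→0} s·G(s) = 10/22 = 5/11.
e_ss = 1/Kv = 1/(5/11) = 11/5 ≈ 2.200.

e_ss = 2.200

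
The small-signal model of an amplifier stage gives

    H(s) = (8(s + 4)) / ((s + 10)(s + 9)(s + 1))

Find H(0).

H(0) = 16/45 ≈ 0.3556

At s = 0 each factor (s + a) contributes a and each (s^2 + bs + c) contributes c.
H(0) = 8·(4) / ((10) · (9) · (1)) = 32/90 = 16/45.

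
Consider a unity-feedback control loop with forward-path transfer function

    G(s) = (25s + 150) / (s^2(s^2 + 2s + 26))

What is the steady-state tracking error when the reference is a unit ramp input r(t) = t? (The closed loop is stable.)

G(s) has 2 poles at the origin.
This is a Type 2 system; for a ramp input the steady-state error is zero.

e_ss = 0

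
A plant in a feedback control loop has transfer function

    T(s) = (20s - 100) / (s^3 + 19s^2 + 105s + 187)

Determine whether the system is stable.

stable

The denominator s^3 + 19s^2 + 105s + 187 factors as (s^2 + 8s + 17)(s + 11), giving poles at s = -4 ± j, -11.
Since all poles lie strictly in the left half-plane, the system is stable.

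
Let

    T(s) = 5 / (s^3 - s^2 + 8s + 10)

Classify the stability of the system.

unstable

The denominator s^3 - s^2 + 8s + 10 factors as (s + 1)(s^2 - 2s + 10), giving poles at s = -1, 1 + 3j, 1 - 3j.
Since the pole(s) at s = 1 ± 3j lie in the right half-plane, the system is unstable.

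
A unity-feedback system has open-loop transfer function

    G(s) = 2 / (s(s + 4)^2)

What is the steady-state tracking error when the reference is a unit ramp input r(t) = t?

G(s) has one pole at the origin.
This is a Type 1 system. Kv = lim_{s→0} s·G(s) = 2/16 = 1/8.
e_ss = 1/Kv = 1/(1/8) = 8.

e_ss = 8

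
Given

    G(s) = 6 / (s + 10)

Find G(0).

G(0) = 3/5 ≈ 0.6000

Set s = 0: G(0) = (6) / (10) = 3/5.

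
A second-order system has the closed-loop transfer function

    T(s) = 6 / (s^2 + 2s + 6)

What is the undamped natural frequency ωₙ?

Compare the denominator to the standard form s^2 + 2ζωₙs + ωₙ².
ωₙ² = 6, so ωₙ = √6 ≈ 2.449 rad/s.

ωₙ ≈ 2.449 rad/s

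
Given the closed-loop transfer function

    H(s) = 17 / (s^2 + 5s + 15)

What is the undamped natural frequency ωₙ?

ωₙ ≈ 3.873 rad/s

Compare the denominator to the standard form s^2 + 2ζωₙs + ωₙ².
ωₙ² = 15, so ωₙ = √15 ≈ 3.873 rad/s.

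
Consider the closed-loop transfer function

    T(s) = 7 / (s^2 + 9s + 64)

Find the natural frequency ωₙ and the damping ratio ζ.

Compare the denominator to the standard form s^2 + 2ζωₙs + ωₙ².
ωₙ² = 64, so ωₙ = 8 rad/s.
2ζωₙ = 9, so ζ = 9/(2·8) = 0.5625.
With ζ = 0.5625 the response is underdamped.

ωₙ = 8 rad/s, ζ = 0.5625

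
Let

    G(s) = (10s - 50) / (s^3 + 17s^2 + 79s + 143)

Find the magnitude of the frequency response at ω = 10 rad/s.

|G(j10)| ≈ 0.07116

Substitute s = j10: numerator = -50 + j100, denominator = -1557 - j210.
|G(j10)| = |-50 + j100| / |-1557 - j210| = 111.80 / 1571.1 ≈ 0.07116.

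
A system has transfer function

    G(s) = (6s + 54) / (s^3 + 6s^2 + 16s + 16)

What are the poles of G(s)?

s = -2 + 2j, -2 - 2j, -2

The poles are the roots of the denominator s^3 + 6s^2 + 16s + 16 = 0.
Trying s = -2: the polynomial evaluates to 0, so (s + 2) is a factor.
Dividing out leaves s^2 + 4s + 8 = 0.
The quadratic formula then gives s = -2 ± 2j.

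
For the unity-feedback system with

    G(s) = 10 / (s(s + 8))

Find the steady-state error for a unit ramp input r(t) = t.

e_ss = 0.8000

G(s) has one pole at the origin.
This is a Type 1 system. Kv = lim_{s→0} s·G(s) = 10/8 = 5/4.
e_ss = 1/Kv = 1/(5/4) = 4/5 ≈ 0.8000.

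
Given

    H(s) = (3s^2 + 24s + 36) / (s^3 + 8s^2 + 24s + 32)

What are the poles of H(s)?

s = -2 ± 2j, -4

The poles are the roots of the denominator s^3 + 8s^2 + 24s + 32 = 0.
Trying s = -4: the polynomial evaluates to 0, so (s + 4) is a factor.
Dividing out leaves s^2 + 4s + 8 = 0.
The quadratic formula then gives s = -2 ± 2j.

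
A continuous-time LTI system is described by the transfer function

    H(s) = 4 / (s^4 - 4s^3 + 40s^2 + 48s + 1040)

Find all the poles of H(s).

The poles are the roots of the denominator s^4 - 4s^3 + 40s^2 + 48s + 1040 = 0.
No real roots exist; factor into two real quadratics: (s^2 - 8s + 52)(s^2 + 4s + 20) = 0.
Each quadratic gives a conjugate pair via the quadratic formula.

s = 4 ± 6j, -2 ± 4j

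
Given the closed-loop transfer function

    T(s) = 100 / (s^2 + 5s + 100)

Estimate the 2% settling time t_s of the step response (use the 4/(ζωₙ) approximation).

t_s ≈ 1.600 s

Comparing s^2 + 5s + 100 to s^2 + 2ζωₙs + ωₙ²: ωₙ = 10 rad/s and ζ = 5/(2·10) = 0.25.
ζωₙ = 5/2 = 2.5, so t_s ≈ 4/(ζωₙ) = 4/2.5 = 1.600 s.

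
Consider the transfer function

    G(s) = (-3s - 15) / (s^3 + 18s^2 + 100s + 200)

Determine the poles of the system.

s = -4 ± 2j, -10

The poles are the roots of the denominator s^3 + 18s^2 + 100s + 200 = 0.
Trying s = -10: the polynomial evaluates to 0, so (s + 10) is a factor.
Dividing out leaves s^2 + 8s + 20 = 0.
The quadratic formula then gives s = -4 ± 2j.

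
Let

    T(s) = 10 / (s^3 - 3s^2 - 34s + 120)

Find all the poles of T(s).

s = 4, 5, -6

The poles are the roots of the denominator s^3 - 3s^2 - 34s + 120 = 0.
Trying s = 4: the polynomial evaluates to 0, so (s - 4) is a factor.
Dividing out leaves s^2 + s - 30 = 0.
Factoring the quadratic: (s - 5)(s + 6) = 0.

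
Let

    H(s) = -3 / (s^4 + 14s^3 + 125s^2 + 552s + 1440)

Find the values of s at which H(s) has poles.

s = -4 + 4j, -4 - 4j, -3 + 6j, -3 - 6j

The poles are the roots of the denominator s^4 + 14s^3 + 125s^2 + 552s + 1440 = 0.
No real roots exist; factor into two real quadratics: (s^2 + 8s + 32)(s^2 + 6s + 45) = 0.
Each quadratic gives a conjugate pair via the quadratic formula.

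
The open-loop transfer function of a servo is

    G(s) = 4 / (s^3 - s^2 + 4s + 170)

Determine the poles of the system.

s = 3 + 5j, 3 - 5j, -5

The poles are the roots of the denominator s^3 - s^2 + 4s + 170 = 0.
Trying s = -5: the polynomial evaluates to 0, so (s + 5) is a factor.
Dividing out leaves s^2 - 6s + 34 = 0.
The quadratic formula then gives s = 3 ± 5j.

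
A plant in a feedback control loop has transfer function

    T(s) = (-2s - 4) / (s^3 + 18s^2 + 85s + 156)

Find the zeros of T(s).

s = -2

Set the numerator to zero: -2s - 4 = 0, i.e. -2·(s + 2) = 0.
So s = -2.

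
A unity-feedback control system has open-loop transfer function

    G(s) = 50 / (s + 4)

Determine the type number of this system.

Type 0

The denominator has no factor of s at the origin — no free integrator — so this is a Type 0 system.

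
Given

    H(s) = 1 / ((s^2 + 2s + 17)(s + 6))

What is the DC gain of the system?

H(0) = 1/102 ≈ 0.009804

At s = 0 each factor (s + a) contributes a and each (s^2 + bs + c) contributes c.
H(0) = 1·1 / ((17) · (6)) = 1/102 = 1/102.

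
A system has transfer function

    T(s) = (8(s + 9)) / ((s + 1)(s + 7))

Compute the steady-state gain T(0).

At s = 0 each factor (s + a) contributes a and each (s^2 + bs + c) contributes c.
T(0) = 8·(9) / ((1) · (7)) = 72/7 = 72/7.

T(0) = 72/7 ≈ 10.29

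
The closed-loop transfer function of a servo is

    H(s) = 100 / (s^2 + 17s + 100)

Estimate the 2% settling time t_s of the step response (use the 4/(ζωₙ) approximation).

t_s ≈ 0.4706 s

Comparing s^2 + 17s + 100 to s^2 + 2ζωₙs + ωₙ²: ωₙ = 10 rad/s and ζ = 17/(2·10) = 0.85.
ζωₙ = 17/2 = 8.5, so t_s ≈ 4/(ζωₙ) = 4/8.5 ≈ 0.4706 s.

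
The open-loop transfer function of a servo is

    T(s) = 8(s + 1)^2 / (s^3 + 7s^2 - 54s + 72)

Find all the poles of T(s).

The poles are the roots of the denominator s^3 + 7s^2 - 54s + 72 = 0.
Trying s = 3: the polynomial evaluates to 0, so (s - 3) is a factor.
Dividing out leaves s^2 + 10s - 24 = 0.
Factoring the quadratic: (s - 2)(s + 12) = 0.

s = 3, 2, -12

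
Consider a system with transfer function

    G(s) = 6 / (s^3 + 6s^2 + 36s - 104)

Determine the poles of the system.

The poles are the roots of the denominator s^3 + 6s^2 + 36s - 104 = 0.
Trying s = 2: the polynomial evaluates to 0, so (s - 2) is a factor.
Dividing out leaves s^2 + 8s + 52 = 0.
The quadratic formula then gives s = -4 ± 6j.

s = -4 + 6j, -4 - 6j, 2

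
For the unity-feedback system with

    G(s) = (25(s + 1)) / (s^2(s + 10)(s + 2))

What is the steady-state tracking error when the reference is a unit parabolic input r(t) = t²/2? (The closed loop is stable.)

G(s) has 2 poles at the origin.
This is a Type 2 system. Ka = lim_{s→0} s^2·G(s) = 25/20 = 5/4.
e_ss = 1/Ka = 1/(5/4) = 4/5 ≈ 0.8000.

e_ss = 0.8000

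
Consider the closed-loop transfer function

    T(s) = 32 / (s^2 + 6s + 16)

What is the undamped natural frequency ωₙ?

Compare the denominator to the standard form s^2 + 2ζωₙs + ωₙ².
ωₙ² = 16, so ωₙ = 4 rad/s.

ωₙ = 4 rad/s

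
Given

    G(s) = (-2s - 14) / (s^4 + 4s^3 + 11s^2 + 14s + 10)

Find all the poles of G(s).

The poles are the roots of the denominator s^4 + 4s^3 + 11s^2 + 14s + 10 = 0.
No real roots exist; factor into two real quadratics: (s^2 + 2s + 5)(s^2 + 2s + 2) = 0.
Each quadratic gives a conjugate pair via the quadratic formula.

s = -1 ± 2j, -1 ± j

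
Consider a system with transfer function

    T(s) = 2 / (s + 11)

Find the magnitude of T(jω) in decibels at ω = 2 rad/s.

|T(j2)|_dB ≈ -14.9 dB

Substitute s = j2: numerator = 2, denominator = 11 + j2.
|T(j2)| = |2| / |11 + j2| = 2 / 11.180 ≈ 0.1789.
In decibels: 20·log₁₀(0.1789) ≈ -14.9 dB.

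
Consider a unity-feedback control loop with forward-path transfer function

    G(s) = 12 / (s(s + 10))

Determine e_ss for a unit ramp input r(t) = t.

e_ss = 0.8333

G(s) has one pole at the origin.
This is a Type 1 system. Kv = lim_{s→0} s·G(s) = 12/10 = 6/5.
e_ss = 1/Kv = 1/(6/5) = 5/6 ≈ 0.8333.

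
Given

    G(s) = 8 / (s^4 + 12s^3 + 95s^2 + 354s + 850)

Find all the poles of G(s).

s = -3 + 4j, -3 - 4j, -3 + 5j, -3 - 5j

The poles are the roots of the denominator s^4 + 12s^3 + 95s^2 + 354s + 850 = 0.
No real roots exist; factor into two real quadratics: (s^2 + 6s + 25)(s^2 + 6s + 34) = 0.
Each quadratic gives a conjugate pair via the quadratic formula.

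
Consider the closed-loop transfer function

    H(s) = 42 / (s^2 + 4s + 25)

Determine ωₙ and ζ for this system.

ωₙ = 5 rad/s, ζ = 0.4

Compare the denominator to the standard form s^2 + 2ζωₙs + ωₙ².
ωₙ² = 25, so ωₙ = 5 rad/s.
2ζωₙ = 4, so ζ = 4/(2·5) = 0.4.
With ζ = 0.4 the response is underdamped.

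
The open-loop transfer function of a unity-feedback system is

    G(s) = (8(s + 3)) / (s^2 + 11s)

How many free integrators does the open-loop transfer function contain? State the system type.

The denominator has 1 factor of s at the origin (free integrator), so this is a Type 1 system.

Type 1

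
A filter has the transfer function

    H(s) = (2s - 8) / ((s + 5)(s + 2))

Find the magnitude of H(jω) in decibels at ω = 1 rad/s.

|H(j1)|_dB ≈ -2.81 dB

Substitute s = j1: numerator = -8 + j2, denominator = 9 + j7.
|H(j1)| = |-8 + j2| / |9 + j7| = 8.2462 / 11.402 ≈ 0.7232.
In decibels: 20·log₁₀(0.7232) ≈ -2.81 dB.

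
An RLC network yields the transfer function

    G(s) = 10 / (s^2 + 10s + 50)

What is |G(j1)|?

|G(j1)| ≈ 0.2000

Substitute s = j1: numerator = 10, denominator = 49 + j10.
|G(j1)| = |10| / |49 + j10| = 10 / 50.010 ≈ 0.2000.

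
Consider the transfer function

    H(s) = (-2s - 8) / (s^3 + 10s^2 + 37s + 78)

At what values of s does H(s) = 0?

Set the numerator to zero: -2s - 8 = 0, i.e. -2·(s + 4) = 0.
So s = -4.

s = -4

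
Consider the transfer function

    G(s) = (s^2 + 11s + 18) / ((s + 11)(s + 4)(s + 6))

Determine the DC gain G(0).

G(0) = 3/44 ≈ 0.06818

Set s = 0: G(0) = (18) / (264) = 3/44.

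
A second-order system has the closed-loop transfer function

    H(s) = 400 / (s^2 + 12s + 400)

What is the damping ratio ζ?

Compare the denominator to the standard form s^2 + 2ζωₙs + ωₙ².
ωₙ² = 400, so ωₙ = 20 rad/s.
2ζωₙ = 12, so ζ = 12/(2·20) = 0.3.
With ζ = 0.3 the response is underdamped.

ζ = 0.3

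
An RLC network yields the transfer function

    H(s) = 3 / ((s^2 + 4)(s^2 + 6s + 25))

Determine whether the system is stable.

The poles can be read from the denominator factors: s = 2j, -2j, -3 + 4j, -3 - 4j.
Since the simple pole(s) at s = ±2j lie on the jω-axis with none in the right half-plane, the system is marginally stable.

marginally stable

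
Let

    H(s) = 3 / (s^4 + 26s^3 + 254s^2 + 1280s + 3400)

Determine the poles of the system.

s = -3 + 5j, -3 - 5j, -10, -10

The poles are the roots of the denominator s^4 + 26s^3 + 254s^2 + 1280s + 3400 = 0.
Trying s = -10: the polynomial evaluates to 0, so (s + 10) is a factor.
Dividing out leaves s^3 + 16s^2 + 94s + 340 = 0.
This factors further as (s^2 + 6s + 34)(s + 10) = 0.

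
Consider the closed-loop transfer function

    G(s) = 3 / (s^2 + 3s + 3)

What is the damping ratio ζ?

Compare the denominator to the standard form s^2 + 2ζωₙs + ωₙ².
ωₙ² = 3, so ωₙ = √3 ≈ 1.732 rad/s.
2ζωₙ = 3, so ζ = 3/(2·√3) ≈ 0.8660.
With ζ = 0.8660 the response is underdamped.

ζ ≈ 0.8660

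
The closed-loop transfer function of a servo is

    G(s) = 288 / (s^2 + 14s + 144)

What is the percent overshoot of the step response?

Comparing s^2 + 14s + 144 to s^2 + 2ζωₙs + ωₙ²: ωₙ = 12 rad/s and ζ = 14/(2·12) ≈ 0.5833.
%OS = 100·exp(−πζ/√(1−ζ²)) = 100·exp(−π·0.5833/√(1−0.5833²)) ≈ 10.5%.

%OS ≈ 10.5%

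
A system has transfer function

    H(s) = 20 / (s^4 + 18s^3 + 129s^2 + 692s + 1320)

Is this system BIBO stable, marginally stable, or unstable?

stable

The denominator s^4 + 18s^3 + 129s^2 + 692s + 1320 factors as (s + 3)(s^2 + 4s + 40)(s + 11), giving poles at s = -3, -2 + 6j, -2 - 6j, -11.
Since all poles lie strictly in the left half-plane, the system is stable.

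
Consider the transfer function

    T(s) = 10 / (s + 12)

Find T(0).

T(0) = 5/6 ≈ 0.8333

Set s = 0: T(0) = (10) / (12) = 5/6.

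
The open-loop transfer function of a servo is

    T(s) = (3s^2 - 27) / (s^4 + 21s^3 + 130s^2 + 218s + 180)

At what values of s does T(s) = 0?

Set the numerator to zero: 3s^2 - 27 = 0, i.e. 3·(s^2 - 9) = 0.
Factoring: (s + 3)(s - 3) = 0.

s = -3, 3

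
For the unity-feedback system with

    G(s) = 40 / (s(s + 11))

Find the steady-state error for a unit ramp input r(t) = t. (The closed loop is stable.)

e_ss = 0.2750

G(s) has one pole at the origin.
This is a Type 1 system. Kv = lim_{s→0} s·G(s) = 40/11.
e_ss = 1/Kv = 1/(40/11) = 11/40 ≈ 0.2750.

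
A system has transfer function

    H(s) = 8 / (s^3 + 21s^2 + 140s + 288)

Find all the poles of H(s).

The poles are the roots of the denominator s^3 + 21s^2 + 140s + 288 = 0.
Trying s = -9: the polynomial evaluates to 0, so (s + 9) is a factor.
Dividing out leaves s^2 + 12s + 32 = 0.
Factoring the quadratic: (s + 4)(s + 8) = 0.

s = -9, -4, -8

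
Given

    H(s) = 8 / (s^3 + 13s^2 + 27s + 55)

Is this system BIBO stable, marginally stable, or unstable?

The denominator s^3 + 13s^2 + 27s + 55 factors as (s^2 + 2s + 5)(s + 11), giving poles at s = -1 ± 2j, -11.
Since all poles lie strictly in the left half-plane, the system is stable.

stable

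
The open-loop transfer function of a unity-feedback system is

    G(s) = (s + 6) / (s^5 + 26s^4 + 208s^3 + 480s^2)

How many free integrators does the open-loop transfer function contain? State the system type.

Factor s from the denominator: s^5 + 26s^4 + 208s^3 + 480s^2 = s^2·(s^3 + 26s^2 + 208s + 480).
There are 2 poles at the origin, so the system is Type 2.

Type 2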